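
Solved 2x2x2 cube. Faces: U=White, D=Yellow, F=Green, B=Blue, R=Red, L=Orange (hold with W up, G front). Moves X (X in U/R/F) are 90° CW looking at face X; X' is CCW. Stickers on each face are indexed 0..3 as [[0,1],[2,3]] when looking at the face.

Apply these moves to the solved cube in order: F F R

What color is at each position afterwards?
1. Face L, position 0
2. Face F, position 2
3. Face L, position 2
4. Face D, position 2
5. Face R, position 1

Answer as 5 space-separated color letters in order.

Answer: O G O Y O

Derivation:
After move 1 (F): F=GGGG U=WWOO R=WRWR D=RRYY L=OYOY
After move 2 (F): F=GGGG U=WWYY R=OROR D=WWYY L=OROR
After move 3 (R): R=OORR U=WGYG F=GWGY D=WBYB B=YBWB
Query 1: L[0] = O
Query 2: F[2] = G
Query 3: L[2] = O
Query 4: D[2] = Y
Query 5: R[1] = O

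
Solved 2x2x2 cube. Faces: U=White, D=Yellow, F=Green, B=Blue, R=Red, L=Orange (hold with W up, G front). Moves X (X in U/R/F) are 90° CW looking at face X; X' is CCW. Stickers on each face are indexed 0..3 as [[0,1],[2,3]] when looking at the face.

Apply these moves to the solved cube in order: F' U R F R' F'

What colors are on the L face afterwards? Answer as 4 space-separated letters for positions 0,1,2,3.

After move 1 (F'): F=GGGG U=WWRR R=YRYR D=OOYY L=OWOW
After move 2 (U): U=RWRW F=YRGG R=BBYR B=OWBB L=GGOW
After move 3 (R): R=YBRB U=RRRG F=YOGY D=OBYO B=WWWB
After move 4 (F): F=GYYO U=RRWG R=RBGB D=RYYO L=GOOB
After move 5 (R'): R=BBRG U=RWWW F=GRYG D=RYYO B=OWYB
After move 6 (F'): F=RGGY U=RWBR R=YBRG D=OBYO L=GWOW
Query: L face = GWOW

Answer: G W O W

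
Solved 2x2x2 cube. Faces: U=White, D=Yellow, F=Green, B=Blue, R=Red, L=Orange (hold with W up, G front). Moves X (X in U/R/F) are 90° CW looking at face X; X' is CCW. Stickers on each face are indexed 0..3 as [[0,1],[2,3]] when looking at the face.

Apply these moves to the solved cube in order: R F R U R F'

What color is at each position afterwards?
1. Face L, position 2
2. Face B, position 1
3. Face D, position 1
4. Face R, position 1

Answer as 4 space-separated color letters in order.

After move 1 (R): R=RRRR U=WGWG F=GYGY D=YBYB B=WBWB
After move 2 (F): F=GGYY U=WGOO R=WRGR D=RRYB L=OYOB
After move 3 (R): R=GWRR U=WGOY F=GRYB D=RWYW B=OBGB
After move 4 (U): U=OWYG F=GWYB R=OBRR B=OYGB L=GROB
After move 5 (R): R=RORB U=OWYB F=GWYW D=RGYO B=GYWB
After move 6 (F'): F=WWGY U=OWRR R=GORB D=RBYO L=GBOY
Query 1: L[2] = O
Query 2: B[1] = Y
Query 3: D[1] = B
Query 4: R[1] = O

Answer: O Y B O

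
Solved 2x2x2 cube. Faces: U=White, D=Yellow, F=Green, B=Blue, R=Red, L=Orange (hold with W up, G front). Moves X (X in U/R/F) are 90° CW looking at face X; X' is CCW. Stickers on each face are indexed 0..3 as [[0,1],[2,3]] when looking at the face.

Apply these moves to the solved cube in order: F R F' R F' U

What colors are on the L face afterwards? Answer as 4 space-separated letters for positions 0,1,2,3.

Answer: Y B O W

Derivation:
After move 1 (F): F=GGGG U=WWOO R=WRWR D=RRYY L=OYOY
After move 2 (R): R=WWRR U=WGOG F=GRGY D=RBYB B=OBWB
After move 3 (F'): F=RYGG U=WGWR R=BWRR D=YYYB L=OGOO
After move 4 (R): R=RBRW U=WYWG F=RYGB D=YWYO B=RBGB
After move 5 (F'): F=YBRG U=WYRR R=WBYW D=GOYO L=OGOW
After move 6 (U): U=RWRY F=WBRG R=RBYW B=OGGB L=YBOW
Query: L face = YBOW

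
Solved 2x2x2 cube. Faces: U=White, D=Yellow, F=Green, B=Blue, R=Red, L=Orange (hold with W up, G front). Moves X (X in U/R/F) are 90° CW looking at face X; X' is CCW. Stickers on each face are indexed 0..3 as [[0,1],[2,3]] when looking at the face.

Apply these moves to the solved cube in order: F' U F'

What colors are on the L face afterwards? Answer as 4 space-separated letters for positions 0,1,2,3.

Answer: G W O R

Derivation:
After move 1 (F'): F=GGGG U=WWRR R=YRYR D=OOYY L=OWOW
After move 2 (U): U=RWRW F=YRGG R=BBYR B=OWBB L=GGOW
After move 3 (F'): F=RGYG U=RWBY R=OBOR D=GWYY L=GWOR
Query: L face = GWOR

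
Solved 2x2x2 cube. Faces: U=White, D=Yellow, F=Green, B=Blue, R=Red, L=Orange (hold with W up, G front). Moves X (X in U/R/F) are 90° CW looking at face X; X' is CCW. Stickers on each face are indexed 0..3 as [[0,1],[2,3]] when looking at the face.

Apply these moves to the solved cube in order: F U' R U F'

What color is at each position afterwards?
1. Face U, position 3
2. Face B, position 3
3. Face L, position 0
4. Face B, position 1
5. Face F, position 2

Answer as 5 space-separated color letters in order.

Answer: R B O B W

Derivation:
After move 1 (F): F=GGGG U=WWOO R=WRWR D=RRYY L=OYOY
After move 2 (U'): U=WOWO F=OYGG R=GGWR B=WRBB L=BBOY
After move 3 (R): R=WGRG U=WYWG F=ORGY D=RBYW B=OROB
After move 4 (U): U=WWGY F=WGGY R=ORRG B=BBOB L=OROY
After move 5 (F'): F=GYWG U=WWOR R=BRRG D=RYYW L=OYOG
Query 1: U[3] = R
Query 2: B[3] = B
Query 3: L[0] = O
Query 4: B[1] = B
Query 5: F[2] = W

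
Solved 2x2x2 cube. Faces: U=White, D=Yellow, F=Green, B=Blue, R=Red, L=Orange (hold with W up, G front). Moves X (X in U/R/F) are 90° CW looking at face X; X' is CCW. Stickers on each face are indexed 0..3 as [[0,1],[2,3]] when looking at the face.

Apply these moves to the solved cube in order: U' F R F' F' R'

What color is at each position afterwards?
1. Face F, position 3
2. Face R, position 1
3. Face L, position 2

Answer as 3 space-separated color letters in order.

Answer: R G O

Derivation:
After move 1 (U'): U=WWWW F=OOGG R=GGRR B=RRBB L=BBOO
After move 2 (F): F=GOGO U=WWOB R=WGWR D=RGYY L=BYOY
After move 3 (R): R=WWRG U=WOOO F=GGGY D=RBYR B=BRWB
After move 4 (F'): F=GYGG U=WOWR R=BWRG D=YYYR L=BOOO
After move 5 (F'): F=YGGG U=WOBR R=YWYG D=OOYR L=BROW
After move 6 (R'): R=WGYY U=WWBB F=YOGR D=OGYG B=RROB
Query 1: F[3] = R
Query 2: R[1] = G
Query 3: L[2] = O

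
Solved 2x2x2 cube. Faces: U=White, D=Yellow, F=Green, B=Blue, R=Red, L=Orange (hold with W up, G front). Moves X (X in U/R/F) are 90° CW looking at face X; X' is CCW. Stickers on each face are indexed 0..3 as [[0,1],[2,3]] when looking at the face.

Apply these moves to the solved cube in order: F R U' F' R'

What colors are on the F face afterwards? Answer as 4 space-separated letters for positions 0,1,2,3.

Answer: Y G O R

Derivation:
After move 1 (F): F=GGGG U=WWOO R=WRWR D=RRYY L=OYOY
After move 2 (R): R=WWRR U=WGOG F=GRGY D=RBYB B=OBWB
After move 3 (U'): U=GGWO F=OYGY R=GRRR B=WWWB L=OBOY
After move 4 (F'): F=YYOG U=GGGR R=BRRR D=BYYB L=OOOW
After move 5 (R'): R=RRBR U=GWGW F=YGOR D=BYYG B=BWYB
Query: F face = YGOR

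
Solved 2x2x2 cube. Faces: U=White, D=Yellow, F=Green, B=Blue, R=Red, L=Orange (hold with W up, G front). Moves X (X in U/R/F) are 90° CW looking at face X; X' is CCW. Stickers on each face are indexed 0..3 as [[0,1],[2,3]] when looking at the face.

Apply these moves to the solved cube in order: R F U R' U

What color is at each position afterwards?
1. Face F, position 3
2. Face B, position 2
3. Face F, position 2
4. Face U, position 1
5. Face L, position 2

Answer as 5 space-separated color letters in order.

Answer: G R Y O O

Derivation:
After move 1 (R): R=RRRR U=WGWG F=GYGY D=YBYB B=WBWB
After move 2 (F): F=GGYY U=WGOO R=WRGR D=RRYB L=OYOB
After move 3 (U): U=OWOG F=WRYY R=WBGR B=OYWB L=GGOB
After move 4 (R'): R=BRWG U=OWOO F=WWYG D=RRYY B=BYRB
After move 5 (U): U=OOOW F=BRYG R=BYWG B=GGRB L=WWOB
Query 1: F[3] = G
Query 2: B[2] = R
Query 3: F[2] = Y
Query 4: U[1] = O
Query 5: L[2] = O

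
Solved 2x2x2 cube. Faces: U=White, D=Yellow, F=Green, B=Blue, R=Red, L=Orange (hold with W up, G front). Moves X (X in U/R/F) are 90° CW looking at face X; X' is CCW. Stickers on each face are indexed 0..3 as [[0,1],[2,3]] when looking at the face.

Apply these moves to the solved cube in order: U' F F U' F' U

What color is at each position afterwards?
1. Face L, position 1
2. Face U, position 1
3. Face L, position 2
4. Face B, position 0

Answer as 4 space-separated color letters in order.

After move 1 (U'): U=WWWW F=OOGG R=GGRR B=RRBB L=BBOO
After move 2 (F): F=GOGO U=WWOB R=WGWR D=RGYY L=BYOY
After move 3 (F): F=GGOO U=WWYY R=OGBR D=WWYY L=BROG
After move 4 (U'): U=WYWY F=BROO R=GGBR B=OGBB L=RROG
After move 5 (F'): F=ROBO U=WYGB R=WGWR D=RGYY L=RYOW
After move 6 (U): U=GWBY F=WGBO R=OGWR B=RYBB L=ROOW
Query 1: L[1] = O
Query 2: U[1] = W
Query 3: L[2] = O
Query 4: B[0] = R

Answer: O W O R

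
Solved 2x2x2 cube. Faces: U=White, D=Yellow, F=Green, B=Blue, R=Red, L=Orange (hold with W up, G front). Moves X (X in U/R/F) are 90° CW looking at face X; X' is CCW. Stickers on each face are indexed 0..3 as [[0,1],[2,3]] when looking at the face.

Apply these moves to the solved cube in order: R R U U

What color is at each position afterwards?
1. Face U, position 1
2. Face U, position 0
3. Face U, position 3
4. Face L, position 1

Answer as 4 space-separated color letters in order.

Answer: W Y W R

Derivation:
After move 1 (R): R=RRRR U=WGWG F=GYGY D=YBYB B=WBWB
After move 2 (R): R=RRRR U=WYWY F=GBGB D=YWYW B=GBGB
After move 3 (U): U=WWYY F=RRGB R=GBRR B=OOGB L=GBOO
After move 4 (U): U=YWYW F=GBGB R=OORR B=GBGB L=RROO
Query 1: U[1] = W
Query 2: U[0] = Y
Query 3: U[3] = W
Query 4: L[1] = R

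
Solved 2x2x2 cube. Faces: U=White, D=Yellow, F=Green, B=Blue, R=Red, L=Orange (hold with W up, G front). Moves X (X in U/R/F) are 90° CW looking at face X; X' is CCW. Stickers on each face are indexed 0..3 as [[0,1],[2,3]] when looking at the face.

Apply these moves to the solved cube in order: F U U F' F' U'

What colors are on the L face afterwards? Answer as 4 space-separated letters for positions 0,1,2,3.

After move 1 (F): F=GGGG U=WWOO R=WRWR D=RRYY L=OYOY
After move 2 (U): U=OWOW F=WRGG R=BBWR B=OYBB L=GGOY
After move 3 (U): U=OOWW F=BBGG R=OYWR B=GGBB L=WROY
After move 4 (F'): F=BGBG U=OOOW R=RYRR D=RYYY L=WWOW
After move 5 (F'): F=GGBB U=OORR R=YYRR D=WWYY L=WWOO
After move 6 (U'): U=OROR F=WWBB R=GGRR B=YYBB L=GGOO
Query: L face = GGOO

Answer: G G O O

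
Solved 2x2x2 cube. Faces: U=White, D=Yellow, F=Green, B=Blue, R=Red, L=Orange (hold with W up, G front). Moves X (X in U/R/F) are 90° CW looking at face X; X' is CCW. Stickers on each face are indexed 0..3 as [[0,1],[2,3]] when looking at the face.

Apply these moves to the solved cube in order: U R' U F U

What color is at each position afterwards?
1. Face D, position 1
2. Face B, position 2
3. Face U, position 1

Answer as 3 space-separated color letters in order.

After move 1 (U): U=WWWW F=RRGG R=BBRR B=OOBB L=GGOO
After move 2 (R'): R=BRBR U=WBWO F=RWGW D=YRYG B=YOYB
After move 3 (U): U=WWOB F=BRGW R=YOBR B=GGYB L=RWOO
After move 4 (F): F=GBWR U=WWOW R=OOBR D=BYYG L=RYOR
After move 5 (U): U=OWWW F=OOWR R=GGBR B=RYYB L=GBOR
Query 1: D[1] = Y
Query 2: B[2] = Y
Query 3: U[1] = W

Answer: Y Y W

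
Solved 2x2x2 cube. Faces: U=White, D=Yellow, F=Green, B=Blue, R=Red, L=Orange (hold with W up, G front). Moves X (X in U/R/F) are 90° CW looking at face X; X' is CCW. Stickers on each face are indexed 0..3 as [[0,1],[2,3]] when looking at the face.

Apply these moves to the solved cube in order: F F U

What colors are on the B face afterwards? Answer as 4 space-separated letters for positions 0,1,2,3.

Answer: O R B B

Derivation:
After move 1 (F): F=GGGG U=WWOO R=WRWR D=RRYY L=OYOY
After move 2 (F): F=GGGG U=WWYY R=OROR D=WWYY L=OROR
After move 3 (U): U=YWYW F=ORGG R=BBOR B=ORBB L=GGOR
Query: B face = ORBB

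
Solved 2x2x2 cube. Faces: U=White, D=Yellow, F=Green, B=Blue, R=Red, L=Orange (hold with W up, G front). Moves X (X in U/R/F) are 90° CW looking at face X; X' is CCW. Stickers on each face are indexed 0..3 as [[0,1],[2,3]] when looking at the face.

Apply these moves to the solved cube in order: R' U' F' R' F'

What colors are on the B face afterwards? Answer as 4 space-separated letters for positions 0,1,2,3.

Answer: G R O B

Derivation:
After move 1 (R'): R=RRRR U=WBWB F=GWGW D=YGYG B=YBYB
After move 2 (U'): U=BBWW F=OOGW R=GWRR B=RRYB L=YBOO
After move 3 (F'): F=OWOG U=BBGR R=GWYR D=BOYG L=YWOW
After move 4 (R'): R=WRGY U=BYGR F=OBOR D=BWYG B=GROB
After move 5 (F'): F=BROO U=BYWG R=WRBY D=WWYG L=YROG
Query: B face = GROB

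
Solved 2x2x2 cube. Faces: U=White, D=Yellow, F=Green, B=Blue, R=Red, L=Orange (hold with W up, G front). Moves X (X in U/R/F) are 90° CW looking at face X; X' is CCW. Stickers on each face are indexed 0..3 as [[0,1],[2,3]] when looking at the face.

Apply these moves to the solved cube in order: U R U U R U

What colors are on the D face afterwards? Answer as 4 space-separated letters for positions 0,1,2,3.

After move 1 (U): U=WWWW F=RRGG R=BBRR B=OOBB L=GGOO
After move 2 (R): R=RBRB U=WRWG F=RYGY D=YBYO B=WOWB
After move 3 (U): U=WWGR F=RBGY R=WORB B=GGWB L=RYOO
After move 4 (U): U=GWRW F=WOGY R=GGRB B=RYWB L=RBOO
After move 5 (R): R=RGBG U=GORY F=WBGO D=YWYR B=WYWB
After move 6 (U): U=RGYO F=RGGO R=WYBG B=RBWB L=WBOO
Query: D face = YWYR

Answer: Y W Y R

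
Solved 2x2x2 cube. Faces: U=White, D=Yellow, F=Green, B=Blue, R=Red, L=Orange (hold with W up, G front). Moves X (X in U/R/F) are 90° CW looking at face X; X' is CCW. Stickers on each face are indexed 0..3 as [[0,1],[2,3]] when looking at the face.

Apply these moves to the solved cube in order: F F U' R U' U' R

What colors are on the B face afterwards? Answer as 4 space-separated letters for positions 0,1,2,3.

After move 1 (F): F=GGGG U=WWOO R=WRWR D=RRYY L=OYOY
After move 2 (F): F=GGGG U=WWYY R=OROR D=WWYY L=OROR
After move 3 (U'): U=WYWY F=ORGG R=GGOR B=ORBB L=BBOR
After move 4 (R): R=OGRG U=WRWG F=OWGY D=WBYO B=YRYB
After move 5 (U'): U=RGWW F=BBGY R=OWRG B=OGYB L=YROR
After move 6 (U'): U=GWRW F=YRGY R=BBRG B=OWYB L=OGOR
After move 7 (R): R=RBGB U=GRRY F=YBGO D=WYYO B=WWWB
Query: B face = WWWB

Answer: W W W B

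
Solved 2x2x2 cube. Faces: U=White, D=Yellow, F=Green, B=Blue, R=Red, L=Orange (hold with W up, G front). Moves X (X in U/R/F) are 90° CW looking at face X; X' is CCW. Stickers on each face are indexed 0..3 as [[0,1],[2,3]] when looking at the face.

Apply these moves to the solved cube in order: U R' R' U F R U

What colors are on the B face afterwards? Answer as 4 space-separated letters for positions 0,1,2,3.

After move 1 (U): U=WWWW F=RRGG R=BBRR B=OOBB L=GGOO
After move 2 (R'): R=BRBR U=WBWO F=RWGW D=YRYG B=YOYB
After move 3 (R'): R=RRBB U=WYWY F=RBGO D=YWYW B=GORB
After move 4 (U): U=WWYY F=RRGO R=GOBB B=GGRB L=RBOO
After move 5 (F): F=GROR U=WWOB R=YOYB D=BGYW L=RYOW
After move 6 (R): R=YYBO U=WROR F=GGOW D=BRYG B=BGWB
After move 7 (U): U=OWRR F=YYOW R=BGBO B=RYWB L=GGOW
Query: B face = RYWB

Answer: R Y W B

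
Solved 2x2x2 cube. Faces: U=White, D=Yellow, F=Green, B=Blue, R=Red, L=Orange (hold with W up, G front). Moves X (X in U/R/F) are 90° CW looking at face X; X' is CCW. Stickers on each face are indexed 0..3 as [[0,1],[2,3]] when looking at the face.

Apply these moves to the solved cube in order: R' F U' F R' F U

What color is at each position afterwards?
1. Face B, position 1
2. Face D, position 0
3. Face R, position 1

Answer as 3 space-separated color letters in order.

Answer: B W R

Derivation:
After move 1 (R'): R=RRRR U=WBWB F=GWGW D=YGYG B=YBYB
After move 2 (F): F=GGWW U=WBOO R=WRBR D=RRYG L=OYOG
After move 3 (U'): U=BOWO F=OYWW R=GGBR B=WRYB L=YBOG
After move 4 (F): F=WOWY U=BOGB R=WGOR D=BGYG L=YROR
After move 5 (R'): R=GRWO U=BYGW F=WOWB D=BOYY B=GRGB
After move 6 (F): F=WWBO U=BYRR R=GRWO D=WGYY L=YBOO
After move 7 (U): U=RBRY F=GRBO R=GRWO B=YBGB L=WWOO
Query 1: B[1] = B
Query 2: D[0] = W
Query 3: R[1] = R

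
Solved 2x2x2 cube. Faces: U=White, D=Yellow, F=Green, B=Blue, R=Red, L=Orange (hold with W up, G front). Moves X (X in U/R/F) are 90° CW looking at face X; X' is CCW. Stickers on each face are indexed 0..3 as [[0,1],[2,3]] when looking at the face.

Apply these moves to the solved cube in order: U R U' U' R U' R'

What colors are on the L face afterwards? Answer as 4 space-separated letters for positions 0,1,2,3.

After move 1 (U): U=WWWW F=RRGG R=BBRR B=OOBB L=GGOO
After move 2 (R): R=RBRB U=WRWG F=RYGY D=YBYO B=WOWB
After move 3 (U'): U=RGWW F=GGGY R=RYRB B=RBWB L=WOOO
After move 4 (U'): U=GWRW F=WOGY R=GGRB B=RYWB L=RBOO
After move 5 (R): R=RGBG U=GORY F=WBGO D=YWYR B=WYWB
After move 6 (U'): U=OYGR F=RBGO R=WBBG B=RGWB L=WYOO
After move 7 (R'): R=BGWB U=OWGR F=RYGR D=YBYO B=RGWB
Query: L face = WYOO

Answer: W Y O O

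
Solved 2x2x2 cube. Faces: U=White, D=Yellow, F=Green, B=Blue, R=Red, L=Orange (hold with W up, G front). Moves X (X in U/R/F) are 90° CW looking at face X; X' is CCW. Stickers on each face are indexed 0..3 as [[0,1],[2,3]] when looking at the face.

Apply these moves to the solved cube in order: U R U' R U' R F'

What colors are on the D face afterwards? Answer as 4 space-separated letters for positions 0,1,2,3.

After move 1 (U): U=WWWW F=RRGG R=BBRR B=OOBB L=GGOO
After move 2 (R): R=RBRB U=WRWG F=RYGY D=YBYO B=WOWB
After move 3 (U'): U=RGWW F=GGGY R=RYRB B=RBWB L=WOOO
After move 4 (R): R=RRBY U=RGWY F=GBGO D=YWYR B=WBGB
After move 5 (U'): U=GYRW F=WOGO R=GBBY B=RRGB L=WBOO
After move 6 (R): R=BGYB U=GORO F=WWGR D=YGYR B=WRYB
After move 7 (F'): F=WRWG U=GOBY R=GGYB D=BOYR L=WOOR
Query: D face = BOYR

Answer: B O Y R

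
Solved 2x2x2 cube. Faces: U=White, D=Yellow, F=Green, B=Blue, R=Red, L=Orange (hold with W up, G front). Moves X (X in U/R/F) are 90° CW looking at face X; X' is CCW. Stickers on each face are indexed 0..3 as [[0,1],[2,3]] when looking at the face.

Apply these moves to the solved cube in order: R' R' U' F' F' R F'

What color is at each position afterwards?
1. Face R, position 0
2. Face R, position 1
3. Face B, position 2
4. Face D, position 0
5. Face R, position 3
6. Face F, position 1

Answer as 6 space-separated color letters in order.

Answer: G O Y R B W

Derivation:
After move 1 (R'): R=RRRR U=WBWB F=GWGW D=YGYG B=YBYB
After move 2 (R'): R=RRRR U=WYWY F=GBGB D=YWYW B=GBGB
After move 3 (U'): U=YYWW F=OOGB R=GBRR B=RRGB L=GBOO
After move 4 (F'): F=OBOG U=YYGR R=WBYR D=BOYW L=GWOW
After move 5 (F'): F=BGOO U=YYWY R=OBBR D=WWYW L=GROG
After move 6 (R): R=BORB U=YGWO F=BWOW D=WGYR B=YRYB
After move 7 (F'): F=WWBO U=YGBR R=GOWB D=RGYR L=GOOW
Query 1: R[0] = G
Query 2: R[1] = O
Query 3: B[2] = Y
Query 4: D[0] = R
Query 5: R[3] = B
Query 6: F[1] = W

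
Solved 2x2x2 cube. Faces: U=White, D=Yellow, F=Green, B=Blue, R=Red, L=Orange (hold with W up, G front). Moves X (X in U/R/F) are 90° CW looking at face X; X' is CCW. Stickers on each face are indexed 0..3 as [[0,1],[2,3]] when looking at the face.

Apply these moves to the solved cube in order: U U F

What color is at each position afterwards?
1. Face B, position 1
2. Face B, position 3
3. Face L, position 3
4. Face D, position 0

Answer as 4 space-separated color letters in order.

Answer: G B Y R

Derivation:
After move 1 (U): U=WWWW F=RRGG R=BBRR B=OOBB L=GGOO
After move 2 (U): U=WWWW F=BBGG R=OORR B=GGBB L=RROO
After move 3 (F): F=GBGB U=WWOR R=WOWR D=ROYY L=RYOY
Query 1: B[1] = G
Query 2: B[3] = B
Query 3: L[3] = Y
Query 4: D[0] = R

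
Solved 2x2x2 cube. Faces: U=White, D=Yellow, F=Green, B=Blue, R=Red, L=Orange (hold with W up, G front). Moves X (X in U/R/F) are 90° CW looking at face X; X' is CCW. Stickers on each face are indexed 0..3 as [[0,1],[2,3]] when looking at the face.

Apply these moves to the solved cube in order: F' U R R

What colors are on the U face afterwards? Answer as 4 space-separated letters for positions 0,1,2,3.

Answer: R O R Y

Derivation:
After move 1 (F'): F=GGGG U=WWRR R=YRYR D=OOYY L=OWOW
After move 2 (U): U=RWRW F=YRGG R=BBYR B=OWBB L=GGOW
After move 3 (R): R=YBRB U=RRRG F=YOGY D=OBYO B=WWWB
After move 4 (R): R=RYBB U=RORY F=YBGO D=OWYW B=GWRB
Query: U face = RORY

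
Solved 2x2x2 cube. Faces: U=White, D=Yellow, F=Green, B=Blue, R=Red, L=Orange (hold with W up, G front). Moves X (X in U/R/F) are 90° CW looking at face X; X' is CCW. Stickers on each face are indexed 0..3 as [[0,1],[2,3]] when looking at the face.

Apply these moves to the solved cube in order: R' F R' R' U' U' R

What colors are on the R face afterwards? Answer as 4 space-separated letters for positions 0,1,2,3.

After move 1 (R'): R=RRRR U=WBWB F=GWGW D=YGYG B=YBYB
After move 2 (F): F=GGWW U=WBOO R=WRBR D=RRYG L=OYOG
After move 3 (R'): R=RRWB U=WYOY F=GBWO D=RGYW B=GBRB
After move 4 (R'): R=RBRW U=WROG F=GYWY D=RBYO B=WBGB
After move 5 (U'): U=RGWO F=OYWY R=GYRW B=RBGB L=WBOG
After move 6 (U'): U=GORW F=WBWY R=OYRW B=GYGB L=RBOG
After move 7 (R): R=ROWY U=GBRY F=WBWO D=RGYG B=WYOB
Query: R face = ROWY

Answer: R O W Y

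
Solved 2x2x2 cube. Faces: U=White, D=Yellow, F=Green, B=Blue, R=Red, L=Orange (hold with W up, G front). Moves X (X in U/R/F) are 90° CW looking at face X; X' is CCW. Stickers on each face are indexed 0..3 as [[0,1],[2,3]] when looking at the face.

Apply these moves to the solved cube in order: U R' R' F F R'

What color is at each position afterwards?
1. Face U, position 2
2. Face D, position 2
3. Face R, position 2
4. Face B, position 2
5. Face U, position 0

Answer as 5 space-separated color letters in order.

After move 1 (U): U=WWWW F=RRGG R=BBRR B=OOBB L=GGOO
After move 2 (R'): R=BRBR U=WBWO F=RWGW D=YRYG B=YOYB
After move 3 (R'): R=RRBB U=WYWY F=RBGO D=YWYW B=GORB
After move 4 (F): F=GROB U=WYOG R=WRYB D=BRYW L=GYOW
After move 5 (F): F=OGBR U=WYWY R=ORGB D=YWYW L=GBOR
After move 6 (R'): R=RBOG U=WRWG F=OYBY D=YGYR B=WOWB
Query 1: U[2] = W
Query 2: D[2] = Y
Query 3: R[2] = O
Query 4: B[2] = W
Query 5: U[0] = W

Answer: W Y O W W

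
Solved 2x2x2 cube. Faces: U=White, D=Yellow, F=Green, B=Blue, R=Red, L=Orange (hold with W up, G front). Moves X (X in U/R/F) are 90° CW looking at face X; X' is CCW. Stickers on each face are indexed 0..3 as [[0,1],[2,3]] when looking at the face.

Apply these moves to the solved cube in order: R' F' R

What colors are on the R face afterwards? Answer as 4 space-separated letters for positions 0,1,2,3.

Answer: Y G R R

Derivation:
After move 1 (R'): R=RRRR U=WBWB F=GWGW D=YGYG B=YBYB
After move 2 (F'): F=WWGG U=WBRR R=GRYR D=OOYG L=OBOW
After move 3 (R): R=YGRR U=WWRG F=WOGG D=OYYY B=RBBB
Query: R face = YGRR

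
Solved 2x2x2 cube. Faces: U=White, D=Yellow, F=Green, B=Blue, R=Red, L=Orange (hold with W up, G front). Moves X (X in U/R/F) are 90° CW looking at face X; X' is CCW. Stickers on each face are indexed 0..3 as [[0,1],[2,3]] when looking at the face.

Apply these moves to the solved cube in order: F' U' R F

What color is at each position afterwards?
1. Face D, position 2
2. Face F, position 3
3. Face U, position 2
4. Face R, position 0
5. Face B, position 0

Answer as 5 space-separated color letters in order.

After move 1 (F'): F=GGGG U=WWRR R=YRYR D=OOYY L=OWOW
After move 2 (U'): U=WRWR F=OWGG R=GGYR B=YRBB L=BBOW
After move 3 (R): R=YGRG U=WWWG F=OOGY D=OBYY B=RRRB
After move 4 (F): F=GOYO U=WWWB R=WGGG D=RYYY L=BOOB
Query 1: D[2] = Y
Query 2: F[3] = O
Query 3: U[2] = W
Query 4: R[0] = W
Query 5: B[0] = R

Answer: Y O W W R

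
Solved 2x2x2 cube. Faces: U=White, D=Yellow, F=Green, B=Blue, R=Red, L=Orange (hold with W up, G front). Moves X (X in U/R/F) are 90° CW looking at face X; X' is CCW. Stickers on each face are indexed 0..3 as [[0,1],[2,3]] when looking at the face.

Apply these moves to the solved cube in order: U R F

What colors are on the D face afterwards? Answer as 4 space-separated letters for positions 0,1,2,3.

Answer: R R Y O

Derivation:
After move 1 (U): U=WWWW F=RRGG R=BBRR B=OOBB L=GGOO
After move 2 (R): R=RBRB U=WRWG F=RYGY D=YBYO B=WOWB
After move 3 (F): F=GRYY U=WROG R=WBGB D=RRYO L=GYOB
Query: D face = RRYO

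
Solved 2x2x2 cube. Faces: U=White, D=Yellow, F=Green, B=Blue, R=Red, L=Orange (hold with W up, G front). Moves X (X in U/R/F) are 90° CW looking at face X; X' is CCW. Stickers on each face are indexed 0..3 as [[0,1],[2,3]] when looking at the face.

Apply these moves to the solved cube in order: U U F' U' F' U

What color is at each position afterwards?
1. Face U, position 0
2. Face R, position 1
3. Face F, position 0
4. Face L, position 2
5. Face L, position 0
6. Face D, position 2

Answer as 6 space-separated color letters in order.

Answer: B O O O W Y

Derivation:
After move 1 (U): U=WWWW F=RRGG R=BBRR B=OOBB L=GGOO
After move 2 (U): U=WWWW F=BBGG R=OORR B=GGBB L=RROO
After move 3 (F'): F=BGBG U=WWOR R=YOYR D=ROYY L=RWOW
After move 4 (U'): U=WRWO F=RWBG R=BGYR B=YOBB L=GGOW
After move 5 (F'): F=WGRB U=WRBY R=OGRR D=GWYY L=GOOW
After move 6 (U): U=BWYR F=OGRB R=YORR B=GOBB L=WGOW
Query 1: U[0] = B
Query 2: R[1] = O
Query 3: F[0] = O
Query 4: L[2] = O
Query 5: L[0] = W
Query 6: D[2] = Y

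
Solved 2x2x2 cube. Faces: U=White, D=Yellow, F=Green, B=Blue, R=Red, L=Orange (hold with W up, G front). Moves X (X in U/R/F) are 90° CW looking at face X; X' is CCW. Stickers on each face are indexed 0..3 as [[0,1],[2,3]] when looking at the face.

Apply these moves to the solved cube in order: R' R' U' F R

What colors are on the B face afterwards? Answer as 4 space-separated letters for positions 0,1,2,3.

Answer: B R Y B

Derivation:
After move 1 (R'): R=RRRR U=WBWB F=GWGW D=YGYG B=YBYB
After move 2 (R'): R=RRRR U=WYWY F=GBGB D=YWYW B=GBGB
After move 3 (U'): U=YYWW F=OOGB R=GBRR B=RRGB L=GBOO
After move 4 (F): F=GOBO U=YYOB R=WBWR D=RGYW L=GYOW
After move 5 (R): R=WWRB U=YOOO F=GGBW D=RGYR B=BRYB
Query: B face = BRYB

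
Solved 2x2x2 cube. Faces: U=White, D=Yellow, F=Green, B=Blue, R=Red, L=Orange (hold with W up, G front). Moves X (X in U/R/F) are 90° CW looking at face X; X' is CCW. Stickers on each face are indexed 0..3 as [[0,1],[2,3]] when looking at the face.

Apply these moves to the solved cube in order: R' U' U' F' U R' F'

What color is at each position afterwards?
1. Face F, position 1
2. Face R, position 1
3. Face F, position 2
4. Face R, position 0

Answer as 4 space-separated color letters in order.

After move 1 (R'): R=RRRR U=WBWB F=GWGW D=YGYG B=YBYB
After move 2 (U'): U=BBWW F=OOGW R=GWRR B=RRYB L=YBOO
After move 3 (U'): U=BWBW F=YBGW R=OORR B=GWYB L=RROO
After move 4 (F'): F=BWYG U=BWOR R=GOYR D=ROYG L=RWOB
After move 5 (U): U=OBRW F=GOYG R=GWYR B=RWYB L=BWOB
After move 6 (R'): R=WRGY U=OYRR F=GBYW D=ROYG B=GWOB
After move 7 (F'): F=BWGY U=OYWG R=ORRY D=WBYG L=BROR
Query 1: F[1] = W
Query 2: R[1] = R
Query 3: F[2] = G
Query 4: R[0] = O

Answer: W R G O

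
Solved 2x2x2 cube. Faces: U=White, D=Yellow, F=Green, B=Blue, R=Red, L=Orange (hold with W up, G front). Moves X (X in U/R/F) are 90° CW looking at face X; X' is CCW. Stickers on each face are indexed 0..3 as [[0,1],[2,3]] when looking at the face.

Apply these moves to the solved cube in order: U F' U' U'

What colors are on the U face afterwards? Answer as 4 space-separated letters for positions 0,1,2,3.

Answer: R B W W

Derivation:
After move 1 (U): U=WWWW F=RRGG R=BBRR B=OOBB L=GGOO
After move 2 (F'): F=RGRG U=WWBR R=YBYR D=GOYY L=GWOW
After move 3 (U'): U=WRWB F=GWRG R=RGYR B=YBBB L=OOOW
After move 4 (U'): U=RBWW F=OORG R=GWYR B=RGBB L=YBOW
Query: U face = RBWW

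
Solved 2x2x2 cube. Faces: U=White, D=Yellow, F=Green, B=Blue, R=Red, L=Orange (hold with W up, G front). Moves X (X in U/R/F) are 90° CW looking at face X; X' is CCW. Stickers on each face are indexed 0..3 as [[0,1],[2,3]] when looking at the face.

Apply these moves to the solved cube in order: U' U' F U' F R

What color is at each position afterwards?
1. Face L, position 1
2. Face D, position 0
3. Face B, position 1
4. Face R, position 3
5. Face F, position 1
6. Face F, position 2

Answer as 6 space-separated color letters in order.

Answer: R W O B G B

Derivation:
After move 1 (U'): U=WWWW F=OOGG R=GGRR B=RRBB L=BBOO
After move 2 (U'): U=WWWW F=BBGG R=OORR B=GGBB L=RROO
After move 3 (F): F=GBGB U=WWOR R=WOWR D=ROYY L=RYOY
After move 4 (U'): U=WRWO F=RYGB R=GBWR B=WOBB L=GGOY
After move 5 (F): F=GRBY U=WRYG R=WBOR D=WGYY L=GROO
After move 6 (R): R=OWRB U=WRYY F=GGBY D=WBYW B=GORB
Query 1: L[1] = R
Query 2: D[0] = W
Query 3: B[1] = O
Query 4: R[3] = B
Query 5: F[1] = G
Query 6: F[2] = B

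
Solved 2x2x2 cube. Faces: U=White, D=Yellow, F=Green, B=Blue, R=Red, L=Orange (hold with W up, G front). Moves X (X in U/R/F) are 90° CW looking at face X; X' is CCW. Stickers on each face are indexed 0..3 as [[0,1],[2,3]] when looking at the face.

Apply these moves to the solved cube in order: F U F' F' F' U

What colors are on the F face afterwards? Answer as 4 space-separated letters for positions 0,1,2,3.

Answer: O B G R

Derivation:
After move 1 (F): F=GGGG U=WWOO R=WRWR D=RRYY L=OYOY
After move 2 (U): U=OWOW F=WRGG R=BBWR B=OYBB L=GGOY
After move 3 (F'): F=RGWG U=OWBW R=RBRR D=GYYY L=GWOO
After move 4 (F'): F=GGRW U=OWRR R=YBGR D=WOYY L=GWOB
After move 5 (F'): F=GWGR U=OWYG R=OBWR D=WBYY L=GROR
After move 6 (U): U=YOGW F=OBGR R=OYWR B=GRBB L=GWOR
Query: F face = OBGR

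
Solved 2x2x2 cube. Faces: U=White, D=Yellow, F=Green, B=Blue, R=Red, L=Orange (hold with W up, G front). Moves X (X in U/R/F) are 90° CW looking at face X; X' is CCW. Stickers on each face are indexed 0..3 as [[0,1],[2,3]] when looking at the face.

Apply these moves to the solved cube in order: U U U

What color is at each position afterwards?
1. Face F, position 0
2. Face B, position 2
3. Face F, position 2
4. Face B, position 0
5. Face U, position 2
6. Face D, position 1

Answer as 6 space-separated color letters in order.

Answer: O B G R W Y

Derivation:
After move 1 (U): U=WWWW F=RRGG R=BBRR B=OOBB L=GGOO
After move 2 (U): U=WWWW F=BBGG R=OORR B=GGBB L=RROO
After move 3 (U): U=WWWW F=OOGG R=GGRR B=RRBB L=BBOO
Query 1: F[0] = O
Query 2: B[2] = B
Query 3: F[2] = G
Query 4: B[0] = R
Query 5: U[2] = W
Query 6: D[1] = Y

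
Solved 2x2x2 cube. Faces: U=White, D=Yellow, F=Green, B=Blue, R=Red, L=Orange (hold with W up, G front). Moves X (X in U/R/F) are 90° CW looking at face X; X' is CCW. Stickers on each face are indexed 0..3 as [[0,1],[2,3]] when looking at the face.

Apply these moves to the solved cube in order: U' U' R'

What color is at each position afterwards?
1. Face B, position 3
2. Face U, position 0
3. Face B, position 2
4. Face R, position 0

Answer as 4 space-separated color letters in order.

Answer: B W Y O

Derivation:
After move 1 (U'): U=WWWW F=OOGG R=GGRR B=RRBB L=BBOO
After move 2 (U'): U=WWWW F=BBGG R=OORR B=GGBB L=RROO
After move 3 (R'): R=OROR U=WBWG F=BWGW D=YBYG B=YGYB
Query 1: B[3] = B
Query 2: U[0] = W
Query 3: B[2] = Y
Query 4: R[0] = O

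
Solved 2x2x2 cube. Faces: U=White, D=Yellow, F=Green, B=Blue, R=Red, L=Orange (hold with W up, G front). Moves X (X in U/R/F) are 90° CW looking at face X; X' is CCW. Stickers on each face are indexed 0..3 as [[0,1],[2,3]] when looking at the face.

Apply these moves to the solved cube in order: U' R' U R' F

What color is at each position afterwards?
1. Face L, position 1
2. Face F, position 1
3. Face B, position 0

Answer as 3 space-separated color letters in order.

After move 1 (U'): U=WWWW F=OOGG R=GGRR B=RRBB L=BBOO
After move 2 (R'): R=GRGR U=WBWR F=OWGW D=YOYG B=YRYB
After move 3 (U): U=WWRB F=GRGW R=YRGR B=BBYB L=OWOO
After move 4 (R'): R=RRYG U=WYRB F=GWGB D=YRYW B=GBOB
After move 5 (F): F=GGBW U=WYOW R=RRBG D=YRYW L=OYOR
Query 1: L[1] = Y
Query 2: F[1] = G
Query 3: B[0] = G

Answer: Y G G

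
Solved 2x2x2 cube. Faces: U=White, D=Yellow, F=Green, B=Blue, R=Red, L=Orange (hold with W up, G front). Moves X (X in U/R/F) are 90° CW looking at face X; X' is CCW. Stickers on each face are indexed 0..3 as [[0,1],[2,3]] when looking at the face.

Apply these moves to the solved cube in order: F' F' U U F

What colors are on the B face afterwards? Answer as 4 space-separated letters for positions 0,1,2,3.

After move 1 (F'): F=GGGG U=WWRR R=YRYR D=OOYY L=OWOW
After move 2 (F'): F=GGGG U=WWYY R=OROR D=WWYY L=OROR
After move 3 (U): U=YWYW F=ORGG R=BBOR B=ORBB L=GGOR
After move 4 (U): U=YYWW F=BBGG R=OROR B=GGBB L=OROR
After move 5 (F): F=GBGB U=YYRR R=WRWR D=OOYY L=OWOW
Query: B face = GGBB

Answer: G G B B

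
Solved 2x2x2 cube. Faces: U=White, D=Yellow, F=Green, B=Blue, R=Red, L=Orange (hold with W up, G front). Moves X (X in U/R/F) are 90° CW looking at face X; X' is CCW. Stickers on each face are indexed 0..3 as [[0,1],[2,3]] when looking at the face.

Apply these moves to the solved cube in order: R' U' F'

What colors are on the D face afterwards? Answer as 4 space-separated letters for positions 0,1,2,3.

After move 1 (R'): R=RRRR U=WBWB F=GWGW D=YGYG B=YBYB
After move 2 (U'): U=BBWW F=OOGW R=GWRR B=RRYB L=YBOO
After move 3 (F'): F=OWOG U=BBGR R=GWYR D=BOYG L=YWOW
Query: D face = BOYG

Answer: B O Y G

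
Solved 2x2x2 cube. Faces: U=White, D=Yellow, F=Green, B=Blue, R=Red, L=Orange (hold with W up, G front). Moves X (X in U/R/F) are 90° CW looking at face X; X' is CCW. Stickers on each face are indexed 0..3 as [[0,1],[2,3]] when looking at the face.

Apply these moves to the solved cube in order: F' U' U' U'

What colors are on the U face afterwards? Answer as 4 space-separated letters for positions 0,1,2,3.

Answer: R W R W

Derivation:
After move 1 (F'): F=GGGG U=WWRR R=YRYR D=OOYY L=OWOW
After move 2 (U'): U=WRWR F=OWGG R=GGYR B=YRBB L=BBOW
After move 3 (U'): U=RRWW F=BBGG R=OWYR B=GGBB L=YROW
After move 4 (U'): U=RWRW F=YRGG R=BBYR B=OWBB L=GGOW
Query: U face = RWRW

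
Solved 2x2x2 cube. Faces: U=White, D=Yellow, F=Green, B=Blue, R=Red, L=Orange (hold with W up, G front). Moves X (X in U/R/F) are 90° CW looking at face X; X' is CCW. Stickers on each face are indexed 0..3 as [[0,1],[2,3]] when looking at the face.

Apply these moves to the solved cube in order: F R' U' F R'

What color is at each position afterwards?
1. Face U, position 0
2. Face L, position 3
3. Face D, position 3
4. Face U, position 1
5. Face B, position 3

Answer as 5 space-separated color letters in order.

Answer: B G Y R B

Derivation:
After move 1 (F): F=GGGG U=WWOO R=WRWR D=RRYY L=OYOY
After move 2 (R'): R=RRWW U=WBOB F=GWGO D=RGYG B=YBRB
After move 3 (U'): U=BBWO F=OYGO R=GWWW B=RRRB L=YBOY
After move 4 (F): F=GOOY U=BBYB R=WWOW D=WGYG L=YROG
After move 5 (R'): R=WWWO U=BRYR F=GBOB D=WOYY B=GRGB
Query 1: U[0] = B
Query 2: L[3] = G
Query 3: D[3] = Y
Query 4: U[1] = R
Query 5: B[3] = B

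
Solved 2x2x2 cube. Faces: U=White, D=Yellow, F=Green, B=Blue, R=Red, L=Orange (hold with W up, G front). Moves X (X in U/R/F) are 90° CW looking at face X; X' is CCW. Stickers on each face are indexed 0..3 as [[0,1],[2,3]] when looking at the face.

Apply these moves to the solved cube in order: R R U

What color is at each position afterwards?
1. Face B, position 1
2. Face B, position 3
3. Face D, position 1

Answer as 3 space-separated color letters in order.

Answer: O B W

Derivation:
After move 1 (R): R=RRRR U=WGWG F=GYGY D=YBYB B=WBWB
After move 2 (R): R=RRRR U=WYWY F=GBGB D=YWYW B=GBGB
After move 3 (U): U=WWYY F=RRGB R=GBRR B=OOGB L=GBOO
Query 1: B[1] = O
Query 2: B[3] = B
Query 3: D[1] = W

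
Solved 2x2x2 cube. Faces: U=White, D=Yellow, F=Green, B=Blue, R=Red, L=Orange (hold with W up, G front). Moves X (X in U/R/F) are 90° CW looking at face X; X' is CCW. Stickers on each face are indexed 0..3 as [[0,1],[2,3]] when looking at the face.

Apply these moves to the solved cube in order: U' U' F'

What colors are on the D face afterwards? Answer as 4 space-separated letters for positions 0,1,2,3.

After move 1 (U'): U=WWWW F=OOGG R=GGRR B=RRBB L=BBOO
After move 2 (U'): U=WWWW F=BBGG R=OORR B=GGBB L=RROO
After move 3 (F'): F=BGBG U=WWOR R=YOYR D=ROYY L=RWOW
Query: D face = ROYY

Answer: R O Y Y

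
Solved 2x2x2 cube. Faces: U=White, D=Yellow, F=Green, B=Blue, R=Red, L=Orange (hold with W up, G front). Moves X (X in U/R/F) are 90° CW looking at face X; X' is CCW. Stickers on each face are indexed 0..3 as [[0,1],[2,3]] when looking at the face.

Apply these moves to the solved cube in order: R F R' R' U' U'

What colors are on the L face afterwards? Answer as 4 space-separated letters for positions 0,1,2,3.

Answer: R G O B

Derivation:
After move 1 (R): R=RRRR U=WGWG F=GYGY D=YBYB B=WBWB
After move 2 (F): F=GGYY U=WGOO R=WRGR D=RRYB L=OYOB
After move 3 (R'): R=RRWG U=WWOW F=GGYO D=RGYY B=BBRB
After move 4 (R'): R=RGRW U=WROB F=GWYW D=RGYO B=YBGB
After move 5 (U'): U=RBWO F=OYYW R=GWRW B=RGGB L=YBOB
After move 6 (U'): U=BORW F=YBYW R=OYRW B=GWGB L=RGOB
Query: L face = RGOB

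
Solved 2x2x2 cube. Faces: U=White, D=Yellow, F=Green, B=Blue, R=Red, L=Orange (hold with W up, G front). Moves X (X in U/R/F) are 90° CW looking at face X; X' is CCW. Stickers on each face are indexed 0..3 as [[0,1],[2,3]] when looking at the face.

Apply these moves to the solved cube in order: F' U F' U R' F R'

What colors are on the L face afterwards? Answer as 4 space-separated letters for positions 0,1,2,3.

Answer: R G O B

Derivation:
After move 1 (F'): F=GGGG U=WWRR R=YRYR D=OOYY L=OWOW
After move 2 (U): U=RWRW F=YRGG R=BBYR B=OWBB L=GGOW
After move 3 (F'): F=RGYG U=RWBY R=OBOR D=GWYY L=GWOR
After move 4 (U): U=BRYW F=OBYG R=OWOR B=GWBB L=RGOR
After move 5 (R'): R=WROO U=BBYG F=ORYW D=GBYG B=YWWB
After move 6 (F): F=YOWR U=BBRG R=YRGO D=OWYG L=RGOB
After move 7 (R'): R=ROYG U=BWRY F=YBWG D=OOYR B=GWWB
Query: L face = RGOB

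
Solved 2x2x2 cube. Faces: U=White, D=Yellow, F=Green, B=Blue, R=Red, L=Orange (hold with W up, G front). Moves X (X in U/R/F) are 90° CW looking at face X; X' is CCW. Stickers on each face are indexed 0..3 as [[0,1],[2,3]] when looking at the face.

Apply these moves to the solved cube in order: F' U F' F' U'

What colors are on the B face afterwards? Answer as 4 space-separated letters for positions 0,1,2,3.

Answer: W B B B

Derivation:
After move 1 (F'): F=GGGG U=WWRR R=YRYR D=OOYY L=OWOW
After move 2 (U): U=RWRW F=YRGG R=BBYR B=OWBB L=GGOW
After move 3 (F'): F=RGYG U=RWBY R=OBOR D=GWYY L=GWOR
After move 4 (F'): F=GGRY U=RWOO R=WBGR D=WRYY L=GYOB
After move 5 (U'): U=WORO F=GYRY R=GGGR B=WBBB L=OWOB
Query: B face = WBBB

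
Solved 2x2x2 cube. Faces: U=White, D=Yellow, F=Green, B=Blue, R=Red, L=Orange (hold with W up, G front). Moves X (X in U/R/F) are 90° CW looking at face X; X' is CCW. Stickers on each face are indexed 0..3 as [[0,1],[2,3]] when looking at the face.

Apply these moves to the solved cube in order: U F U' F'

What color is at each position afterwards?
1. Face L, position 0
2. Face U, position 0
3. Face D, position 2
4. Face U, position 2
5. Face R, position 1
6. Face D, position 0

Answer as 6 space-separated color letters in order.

After move 1 (U): U=WWWW F=RRGG R=BBRR B=OOBB L=GGOO
After move 2 (F): F=GRGR U=WWOG R=WBWR D=RBYY L=GYOY
After move 3 (U'): U=WGWO F=GYGR R=GRWR B=WBBB L=OOOY
After move 4 (F'): F=YRGG U=WGGW R=BRRR D=OYYY L=OOOW
Query 1: L[0] = O
Query 2: U[0] = W
Query 3: D[2] = Y
Query 4: U[2] = G
Query 5: R[1] = R
Query 6: D[0] = O

Answer: O W Y G R O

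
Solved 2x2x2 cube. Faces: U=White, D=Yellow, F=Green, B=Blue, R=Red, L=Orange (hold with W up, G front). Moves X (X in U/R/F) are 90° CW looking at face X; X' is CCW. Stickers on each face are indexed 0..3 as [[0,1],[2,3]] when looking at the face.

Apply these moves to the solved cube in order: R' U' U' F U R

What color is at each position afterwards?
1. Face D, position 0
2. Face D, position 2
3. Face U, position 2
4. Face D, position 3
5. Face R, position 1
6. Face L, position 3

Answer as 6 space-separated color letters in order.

Answer: R Y R R G G

Derivation:
After move 1 (R'): R=RRRR U=WBWB F=GWGW D=YGYG B=YBYB
After move 2 (U'): U=BBWW F=OOGW R=GWRR B=RRYB L=YBOO
After move 3 (U'): U=BWBW F=YBGW R=OORR B=GWYB L=RROO
After move 4 (F): F=GYWB U=BWOR R=BOWR D=ROYG L=RYOG
After move 5 (U): U=OBRW F=BOWB R=GWWR B=RYYB L=GYOG
After move 6 (R): R=WGRW U=OORB F=BOWG D=RYYR B=WYBB
Query 1: D[0] = R
Query 2: D[2] = Y
Query 3: U[2] = R
Query 4: D[3] = R
Query 5: R[1] = G
Query 6: L[3] = G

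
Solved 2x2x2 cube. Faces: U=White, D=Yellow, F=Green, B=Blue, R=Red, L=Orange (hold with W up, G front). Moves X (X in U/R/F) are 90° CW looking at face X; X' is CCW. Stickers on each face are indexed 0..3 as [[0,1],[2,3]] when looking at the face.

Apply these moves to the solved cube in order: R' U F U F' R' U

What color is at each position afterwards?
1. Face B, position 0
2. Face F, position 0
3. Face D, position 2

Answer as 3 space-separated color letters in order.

Answer: G O Y

Derivation:
After move 1 (R'): R=RRRR U=WBWB F=GWGW D=YGYG B=YBYB
After move 2 (U): U=WWBB F=RRGW R=YBRR B=OOYB L=GWOO
After move 3 (F): F=GRWR U=WWOW R=BBBR D=RYYG L=GYOG
After move 4 (U): U=OWWW F=BBWR R=OOBR B=GYYB L=GROG
After move 5 (F'): F=BRBW U=OWOB R=YORR D=RGYG L=GWOW
After move 6 (R'): R=ORYR U=OYOG F=BWBB D=RRYW B=GYGB
After move 7 (U): U=OOGY F=ORBB R=GYYR B=GWGB L=BWOW
Query 1: B[0] = G
Query 2: F[0] = O
Query 3: D[2] = Y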